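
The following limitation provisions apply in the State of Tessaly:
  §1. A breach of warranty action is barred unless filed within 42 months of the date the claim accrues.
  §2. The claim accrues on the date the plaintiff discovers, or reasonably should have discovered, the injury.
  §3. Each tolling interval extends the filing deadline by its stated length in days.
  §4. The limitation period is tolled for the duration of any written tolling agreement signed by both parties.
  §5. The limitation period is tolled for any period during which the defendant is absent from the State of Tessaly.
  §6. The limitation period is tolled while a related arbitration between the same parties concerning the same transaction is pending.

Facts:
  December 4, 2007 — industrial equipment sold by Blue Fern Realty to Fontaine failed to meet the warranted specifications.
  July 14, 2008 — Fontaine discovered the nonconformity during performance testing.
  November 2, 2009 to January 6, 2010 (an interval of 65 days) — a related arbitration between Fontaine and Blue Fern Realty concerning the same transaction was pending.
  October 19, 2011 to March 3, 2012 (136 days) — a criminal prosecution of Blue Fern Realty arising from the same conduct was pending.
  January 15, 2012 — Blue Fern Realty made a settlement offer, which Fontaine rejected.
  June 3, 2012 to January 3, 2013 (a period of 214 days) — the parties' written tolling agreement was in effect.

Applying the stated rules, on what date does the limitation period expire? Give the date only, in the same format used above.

Under the discovery rule, the claim accrued on July 14, 2008, when Fontaine discovered the injury — not on the December 4, 2007 date of the underlying act.
42 months from July 14, 2008 is January 14, 2012.
The period was tolled for 65 days by the pending related arbitration (November 2, 2009 to January 6, 2010), pushing the deadline to March 19, 2012.
By the time the written tolling agreement began on June 3, 2012, the limitation period had already expired on March 19, 2012; that interval cannot revive it.
No stated provision tolls the period for a criminal prosecution, so the interval from October 19, 2011 to March 3, 2012 has no effect on the deadline.
The other events in the timeline have no effect on the limitation period under the stated rules.

March 19, 2012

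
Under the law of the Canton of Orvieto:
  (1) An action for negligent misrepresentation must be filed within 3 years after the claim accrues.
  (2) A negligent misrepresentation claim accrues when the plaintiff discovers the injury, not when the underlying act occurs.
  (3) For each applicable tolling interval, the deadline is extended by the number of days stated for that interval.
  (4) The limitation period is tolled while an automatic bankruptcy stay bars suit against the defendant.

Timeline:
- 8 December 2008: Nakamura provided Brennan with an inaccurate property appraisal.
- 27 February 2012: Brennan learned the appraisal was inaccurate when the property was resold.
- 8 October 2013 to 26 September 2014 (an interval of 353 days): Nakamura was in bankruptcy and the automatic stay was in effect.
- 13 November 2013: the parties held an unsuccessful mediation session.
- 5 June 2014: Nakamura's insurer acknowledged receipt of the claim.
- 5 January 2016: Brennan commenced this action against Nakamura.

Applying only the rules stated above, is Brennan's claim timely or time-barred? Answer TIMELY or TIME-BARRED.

TIMELY

The claim did not accrue until Brennan discovered the injury on 27 February 2012; the 8 December 2008 act date does not start the clock under the stated rule.
3 years from 27 February 2012 is 27 February 2015.
The period was tolled for 353 days by the automatic bankruptcy stay (8 October 2013 to 26 September 2014), pushing the deadline to 15 February 2016.
None of the other events listed affects the running of the period under the stated rules.
The 5 January 2016 filing precedes the 15 February 2016 deadline; the claim is timely.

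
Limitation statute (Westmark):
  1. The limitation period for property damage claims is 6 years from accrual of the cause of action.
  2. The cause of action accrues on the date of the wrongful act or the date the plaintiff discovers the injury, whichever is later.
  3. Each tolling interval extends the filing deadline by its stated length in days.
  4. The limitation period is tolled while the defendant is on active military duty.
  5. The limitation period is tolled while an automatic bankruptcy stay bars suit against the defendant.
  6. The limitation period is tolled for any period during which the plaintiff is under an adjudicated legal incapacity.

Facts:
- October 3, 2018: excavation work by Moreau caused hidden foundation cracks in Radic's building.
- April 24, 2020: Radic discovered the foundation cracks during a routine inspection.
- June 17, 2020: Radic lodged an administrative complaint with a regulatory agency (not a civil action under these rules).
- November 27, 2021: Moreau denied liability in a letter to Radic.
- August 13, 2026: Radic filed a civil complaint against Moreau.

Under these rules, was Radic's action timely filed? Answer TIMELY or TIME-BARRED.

The claim accrued on April 24, 2020 — the later of the October 3, 2018 act and the April 24, 2020 discovery.
The untolled deadline — 6 years after April 24, 2020 — is April 24, 2026.
The other events in the timeline have no effect on the limitation period under the stated rules.
Filing on August 13, 2026 missed the April 24, 2026 deadline — the action is time-barred.

TIME-BARRED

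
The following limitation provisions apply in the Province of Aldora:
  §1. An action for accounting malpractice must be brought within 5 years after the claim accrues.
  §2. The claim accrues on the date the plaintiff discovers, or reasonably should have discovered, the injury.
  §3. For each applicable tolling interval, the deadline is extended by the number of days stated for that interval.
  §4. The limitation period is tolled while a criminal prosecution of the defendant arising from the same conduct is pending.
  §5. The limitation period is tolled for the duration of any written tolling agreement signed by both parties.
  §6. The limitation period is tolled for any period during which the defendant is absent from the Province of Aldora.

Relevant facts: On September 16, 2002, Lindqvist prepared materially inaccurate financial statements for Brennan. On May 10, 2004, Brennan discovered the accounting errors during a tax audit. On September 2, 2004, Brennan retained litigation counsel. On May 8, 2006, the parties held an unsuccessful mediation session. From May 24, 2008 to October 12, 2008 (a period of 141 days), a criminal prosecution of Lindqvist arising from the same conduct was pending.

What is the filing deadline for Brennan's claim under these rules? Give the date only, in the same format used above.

September 28, 2009

The claim did not accrue until Brennan discovered the injury on May 10, 2004; the September 16, 2002 act date does not start the clock under the stated rule.
5 years from May 10, 2004 is May 10, 2009.
The pending criminal prosecution from May 24, 2008 to October 12, 2008 tolled the period for 141 days, extending the deadline to September 28, 2009.
None of the other events listed affects the running of the period under the stated rules.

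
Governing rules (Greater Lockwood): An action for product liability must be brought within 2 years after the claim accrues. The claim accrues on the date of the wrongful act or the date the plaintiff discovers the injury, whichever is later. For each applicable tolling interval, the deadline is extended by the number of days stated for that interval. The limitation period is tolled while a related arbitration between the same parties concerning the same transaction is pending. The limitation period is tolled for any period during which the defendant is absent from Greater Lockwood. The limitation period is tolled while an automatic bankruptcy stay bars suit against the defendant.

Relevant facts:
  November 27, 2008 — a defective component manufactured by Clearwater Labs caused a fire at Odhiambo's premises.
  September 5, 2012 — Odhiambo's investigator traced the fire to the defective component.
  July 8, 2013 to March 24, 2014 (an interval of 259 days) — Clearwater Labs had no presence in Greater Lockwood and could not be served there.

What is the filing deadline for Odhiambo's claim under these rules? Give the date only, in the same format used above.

Because discovery on September 5, 2012 post-dates the November 27, 2008 act, accrual under the later-of rule falls on September 5, 2012.
The untolled deadline — 2 years after September 5, 2012 — is September 5, 2014.
Because the defendant's absence from the jurisdiction ran from July 8, 2013 to March 24, 2014, the deadline is extended by 259 days to May 22, 2015.

May 22, 2015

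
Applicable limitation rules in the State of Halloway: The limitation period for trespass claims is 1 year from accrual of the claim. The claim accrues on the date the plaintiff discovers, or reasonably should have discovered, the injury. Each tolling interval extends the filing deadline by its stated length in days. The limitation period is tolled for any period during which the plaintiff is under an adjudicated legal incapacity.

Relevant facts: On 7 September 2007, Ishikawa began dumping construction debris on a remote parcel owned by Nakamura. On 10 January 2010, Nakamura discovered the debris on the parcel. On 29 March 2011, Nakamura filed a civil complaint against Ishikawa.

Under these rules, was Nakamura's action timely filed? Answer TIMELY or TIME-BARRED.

TIME-BARRED

Under the discovery rule, the claim accrued on 10 January 2010, when Nakamura discovered the injury — not on the 7 September 2007 date of the underlying act.
Adding the 1 year base period to 10 January 2010 gives a deadline of 10 January 2011, before any tolling.
Nakamura filed on 29 March 2011, after the 10 January 2011 deadline, so the action is time-barred.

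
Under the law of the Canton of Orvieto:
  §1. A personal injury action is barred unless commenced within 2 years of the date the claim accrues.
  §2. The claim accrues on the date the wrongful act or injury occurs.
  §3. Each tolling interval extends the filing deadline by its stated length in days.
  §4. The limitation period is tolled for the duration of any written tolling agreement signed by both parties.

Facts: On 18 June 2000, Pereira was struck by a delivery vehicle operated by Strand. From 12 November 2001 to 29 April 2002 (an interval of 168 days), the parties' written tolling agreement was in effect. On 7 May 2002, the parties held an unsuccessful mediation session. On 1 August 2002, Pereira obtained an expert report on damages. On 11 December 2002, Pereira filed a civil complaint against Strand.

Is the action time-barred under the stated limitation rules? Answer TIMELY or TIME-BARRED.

The claim accrued on 18 June 2000, when the wrongful act occurred.
The untolled deadline — 2 years after 18 June 2000 — is 18 June 2002.
The period was tolled for 168 days by the written tolling agreement (12 November 2001 to 29 April 2002), pushing the deadline to 3 December 2002.
The other events in the timeline have no effect on the limitation period under the stated rules.
Pereira filed on 11 December 2002, after the 3 December 2002 deadline, so the action is time-barred.

TIME-BARRED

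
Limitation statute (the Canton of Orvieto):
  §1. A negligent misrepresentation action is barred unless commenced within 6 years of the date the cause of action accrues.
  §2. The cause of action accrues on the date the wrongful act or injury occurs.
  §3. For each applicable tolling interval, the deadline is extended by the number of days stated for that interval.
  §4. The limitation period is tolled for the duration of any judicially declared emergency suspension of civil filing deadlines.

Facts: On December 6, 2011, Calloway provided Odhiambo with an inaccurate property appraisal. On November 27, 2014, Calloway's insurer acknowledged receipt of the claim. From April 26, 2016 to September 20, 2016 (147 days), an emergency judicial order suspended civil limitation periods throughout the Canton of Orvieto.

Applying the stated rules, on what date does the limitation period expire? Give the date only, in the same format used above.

May 2, 2018

The limitation period began to run on December 6, 2011.
Adding the 6 years base period to December 6, 2011 gives a deadline of December 6, 2017, before any tolling.
The emergency suspension of filing deadlines from April 26, 2016 to September 20, 2016 tolled the period for 147 days, extending the deadline to May 2, 2018.
None of the other events listed affects the running of the period under the stated rules.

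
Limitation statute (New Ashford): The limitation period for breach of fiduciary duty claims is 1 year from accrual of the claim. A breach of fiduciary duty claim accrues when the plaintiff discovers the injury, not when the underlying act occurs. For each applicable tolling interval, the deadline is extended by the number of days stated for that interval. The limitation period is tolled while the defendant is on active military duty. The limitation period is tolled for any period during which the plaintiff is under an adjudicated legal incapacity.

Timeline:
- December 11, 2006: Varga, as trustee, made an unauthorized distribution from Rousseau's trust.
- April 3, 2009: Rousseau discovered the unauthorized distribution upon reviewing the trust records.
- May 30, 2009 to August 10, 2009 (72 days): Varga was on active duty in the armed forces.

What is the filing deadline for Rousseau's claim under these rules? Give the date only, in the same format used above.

June 14, 2010

Under the discovery rule, the claim accrued on April 3, 2009, when Rousseau discovered the injury — not on the December 11, 2006 date of the underlying act.
The untolled deadline — 1 year after April 3, 2009 — is April 3, 2010.
The defendant's active military service from May 30, 2009 to August 10, 2009 tolled the period for 72 days, extending the deadline to June 14, 2010.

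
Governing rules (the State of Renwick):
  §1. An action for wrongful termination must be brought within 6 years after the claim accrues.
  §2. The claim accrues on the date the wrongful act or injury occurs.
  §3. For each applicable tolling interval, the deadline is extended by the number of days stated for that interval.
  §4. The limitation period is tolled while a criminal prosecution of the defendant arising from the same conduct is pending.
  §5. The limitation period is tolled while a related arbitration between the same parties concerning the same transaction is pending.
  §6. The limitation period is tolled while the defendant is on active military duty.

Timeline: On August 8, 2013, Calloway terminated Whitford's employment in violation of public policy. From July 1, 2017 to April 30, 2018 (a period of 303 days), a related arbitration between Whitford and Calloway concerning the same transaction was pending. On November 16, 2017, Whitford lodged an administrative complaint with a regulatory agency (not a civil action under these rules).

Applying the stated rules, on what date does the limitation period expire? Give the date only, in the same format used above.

June 6, 2020

The claim accrued on August 8, 2013, when the wrongful act occurred.
6 years from August 8, 2013 is August 8, 2019.
The pending related arbitration from July 1, 2017 to April 30, 2018 tolled the period for 303 days, extending the deadline to June 6, 2020.
Nothing else in the chronology tolls or restarts the period.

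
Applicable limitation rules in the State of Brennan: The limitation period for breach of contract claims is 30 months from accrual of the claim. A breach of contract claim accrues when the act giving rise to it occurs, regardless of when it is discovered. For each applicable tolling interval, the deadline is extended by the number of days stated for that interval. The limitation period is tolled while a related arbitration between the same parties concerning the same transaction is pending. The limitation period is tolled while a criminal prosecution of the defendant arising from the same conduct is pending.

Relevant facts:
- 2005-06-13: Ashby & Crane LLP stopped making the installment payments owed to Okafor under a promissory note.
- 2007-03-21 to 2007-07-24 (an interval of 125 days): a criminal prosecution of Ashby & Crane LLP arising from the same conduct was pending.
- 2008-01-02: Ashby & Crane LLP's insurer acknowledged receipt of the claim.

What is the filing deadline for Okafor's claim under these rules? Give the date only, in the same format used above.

The claim accrued on 2005-06-13, the date of the act.
The untolled deadline — 30 months after 2005-06-13 — is 2007-12-13.
The pending criminal prosecution from 2007-03-21 to 2007-07-24 tolled the period for 125 days, extending the deadline to 2008-04-16.
None of the other events listed affects the running of the period under the stated rules.

2008-04-16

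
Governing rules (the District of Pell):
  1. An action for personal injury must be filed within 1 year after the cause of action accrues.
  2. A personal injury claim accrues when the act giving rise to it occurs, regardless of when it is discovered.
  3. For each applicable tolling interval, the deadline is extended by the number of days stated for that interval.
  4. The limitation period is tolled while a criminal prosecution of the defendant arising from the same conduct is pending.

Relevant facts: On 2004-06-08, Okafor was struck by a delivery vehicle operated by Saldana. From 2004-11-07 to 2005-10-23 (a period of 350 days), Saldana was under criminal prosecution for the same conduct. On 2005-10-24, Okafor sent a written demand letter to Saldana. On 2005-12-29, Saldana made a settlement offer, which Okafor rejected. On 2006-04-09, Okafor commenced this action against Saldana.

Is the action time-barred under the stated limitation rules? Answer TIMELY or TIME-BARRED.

The cause of action accrued on 2004-06-08, the date of the act.
1 year from 2004-06-08 is 2005-06-08.
The pending criminal prosecution from 2004-11-07 to 2005-10-23 tolled the period for 350 days, extending the deadline to 2006-05-24.
None of the other events listed affects the running of the period under the stated rules.
Filing on 2006-04-09 beat the 2006-05-24 deadline — the action is timely.

TIMELY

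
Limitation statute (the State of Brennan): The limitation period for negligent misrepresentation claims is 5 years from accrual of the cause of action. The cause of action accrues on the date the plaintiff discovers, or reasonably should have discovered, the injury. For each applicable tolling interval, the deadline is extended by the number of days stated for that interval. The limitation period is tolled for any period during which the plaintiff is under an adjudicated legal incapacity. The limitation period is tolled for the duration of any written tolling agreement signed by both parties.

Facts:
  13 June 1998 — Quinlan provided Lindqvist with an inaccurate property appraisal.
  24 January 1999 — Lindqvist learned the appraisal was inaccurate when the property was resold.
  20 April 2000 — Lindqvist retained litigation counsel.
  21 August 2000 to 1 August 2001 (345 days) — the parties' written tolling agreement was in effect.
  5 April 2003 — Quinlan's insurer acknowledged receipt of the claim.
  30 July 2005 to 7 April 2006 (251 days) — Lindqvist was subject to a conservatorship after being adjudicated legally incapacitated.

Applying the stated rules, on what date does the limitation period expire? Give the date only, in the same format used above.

The claim did not accrue until Lindqvist discovered the injury on 24 January 1999; the 13 June 1998 act date does not start the clock under the stated rule.
5 years from 24 January 1999 is 24 January 2004.
The period was tolled for 345 days by the written tolling agreement (21 August 2000 to 1 August 2001), pushing the deadline to 3 January 2005.
The plaintiff's legal incapacity from 30 July 2005 to 7 April 2006 began after the period had already run on 3 January 2005, so it has no tolling effect.
None of the other events listed affects the running of the period under the stated rules.

3 January 2005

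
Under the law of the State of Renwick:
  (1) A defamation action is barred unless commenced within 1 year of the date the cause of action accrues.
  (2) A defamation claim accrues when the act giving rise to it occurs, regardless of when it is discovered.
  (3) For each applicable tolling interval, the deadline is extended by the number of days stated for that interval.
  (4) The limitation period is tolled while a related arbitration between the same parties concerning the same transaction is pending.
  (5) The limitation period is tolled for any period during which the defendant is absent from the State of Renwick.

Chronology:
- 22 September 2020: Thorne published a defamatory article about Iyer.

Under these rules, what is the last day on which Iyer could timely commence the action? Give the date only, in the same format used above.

The limitation period began to run on 22 September 2020.
1 year from 22 September 2020 is 22 September 2021.

22 September 2021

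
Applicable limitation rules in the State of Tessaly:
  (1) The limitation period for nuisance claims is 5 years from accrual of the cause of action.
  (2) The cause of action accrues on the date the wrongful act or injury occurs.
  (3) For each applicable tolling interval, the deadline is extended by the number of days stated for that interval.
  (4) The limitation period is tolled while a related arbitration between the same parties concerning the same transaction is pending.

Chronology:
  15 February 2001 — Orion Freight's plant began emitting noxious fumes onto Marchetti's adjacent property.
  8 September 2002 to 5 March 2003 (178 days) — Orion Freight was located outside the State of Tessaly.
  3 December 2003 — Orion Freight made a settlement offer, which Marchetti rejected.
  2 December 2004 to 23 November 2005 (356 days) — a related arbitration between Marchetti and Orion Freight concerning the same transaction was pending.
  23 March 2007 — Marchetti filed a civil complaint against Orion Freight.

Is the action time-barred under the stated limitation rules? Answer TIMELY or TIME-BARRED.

The cause of action accrued on 15 February 2001, the date of the act.
The untolled deadline — 5 years after 15 February 2001 — is 15 February 2006.
Because the pending related arbitration ran from 2 December 2004 to 23 November 2005, the deadline is extended by 356 days to 6 February 2007.
No stated provision tolls the period for the defendant's absence, so the interval from 8 September 2002 to 5 March 2003 has no effect on the deadline.
The other events in the timeline have no effect on the limitation period under the stated rules.
Marchetti filed on 23 March 2007, after the 6 February 2007 deadline, so the action is time-barred.

TIME-BARRED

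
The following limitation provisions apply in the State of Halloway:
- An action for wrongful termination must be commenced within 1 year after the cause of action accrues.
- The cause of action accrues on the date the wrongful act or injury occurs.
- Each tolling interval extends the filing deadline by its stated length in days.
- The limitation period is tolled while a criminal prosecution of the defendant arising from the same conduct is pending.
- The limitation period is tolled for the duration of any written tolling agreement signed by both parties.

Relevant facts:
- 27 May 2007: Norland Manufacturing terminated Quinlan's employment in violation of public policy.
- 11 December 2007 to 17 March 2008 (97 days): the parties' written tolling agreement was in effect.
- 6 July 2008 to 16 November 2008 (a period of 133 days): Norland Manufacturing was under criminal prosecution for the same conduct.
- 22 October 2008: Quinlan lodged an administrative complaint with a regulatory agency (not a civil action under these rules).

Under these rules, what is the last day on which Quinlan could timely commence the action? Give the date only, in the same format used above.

The limitation period began to run on 27 May 2007.
Adding the 1 year base period to 27 May 2007 gives a deadline of 27 May 2008, before any tolling.
Because the written tolling agreement ran from 11 December 2007 to 17 March 2008, the deadline is extended by 97 days to 1 September 2008.
The period was tolled for 133 days by the pending criminal prosecution (6 July 2008 to 16 November 2008), pushing the deadline to 12 January 2009.
None of the other events listed affects the running of the period under the stated rules.

12 January 2009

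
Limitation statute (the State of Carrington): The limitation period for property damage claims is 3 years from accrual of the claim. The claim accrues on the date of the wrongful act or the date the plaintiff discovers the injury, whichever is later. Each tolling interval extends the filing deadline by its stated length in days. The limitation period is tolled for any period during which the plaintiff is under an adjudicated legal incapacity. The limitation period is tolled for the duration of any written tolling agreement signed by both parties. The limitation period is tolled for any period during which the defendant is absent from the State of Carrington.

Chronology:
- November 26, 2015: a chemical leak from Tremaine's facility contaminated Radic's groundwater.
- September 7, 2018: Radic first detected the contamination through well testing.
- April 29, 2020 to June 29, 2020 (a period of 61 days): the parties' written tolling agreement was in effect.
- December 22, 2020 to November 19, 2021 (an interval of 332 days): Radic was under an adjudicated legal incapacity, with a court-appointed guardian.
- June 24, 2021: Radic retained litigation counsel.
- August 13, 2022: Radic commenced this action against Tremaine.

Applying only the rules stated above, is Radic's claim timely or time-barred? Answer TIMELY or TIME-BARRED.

TIMELY

The claim accrued on September 7, 2018 — the later of the November 26, 2015 act and the September 7, 2018 discovery.
Adding the 3 years base period to September 7, 2018 gives a deadline of September 7, 2021, before any tolling.
Because the written tolling agreement ran from April 29, 2020 to June 29, 2020, the deadline is extended by 61 days to November 7, 2021.
The plaintiff's legal incapacity from December 22, 2020 to November 19, 2021 tolled the period for 332 days, extending the deadline to October 5, 2022.
The other events in the timeline have no effect on the limitation period under the stated rules.
Radic filed on August 13, 2022, before the October 5, 2022 deadline, so the action is timely.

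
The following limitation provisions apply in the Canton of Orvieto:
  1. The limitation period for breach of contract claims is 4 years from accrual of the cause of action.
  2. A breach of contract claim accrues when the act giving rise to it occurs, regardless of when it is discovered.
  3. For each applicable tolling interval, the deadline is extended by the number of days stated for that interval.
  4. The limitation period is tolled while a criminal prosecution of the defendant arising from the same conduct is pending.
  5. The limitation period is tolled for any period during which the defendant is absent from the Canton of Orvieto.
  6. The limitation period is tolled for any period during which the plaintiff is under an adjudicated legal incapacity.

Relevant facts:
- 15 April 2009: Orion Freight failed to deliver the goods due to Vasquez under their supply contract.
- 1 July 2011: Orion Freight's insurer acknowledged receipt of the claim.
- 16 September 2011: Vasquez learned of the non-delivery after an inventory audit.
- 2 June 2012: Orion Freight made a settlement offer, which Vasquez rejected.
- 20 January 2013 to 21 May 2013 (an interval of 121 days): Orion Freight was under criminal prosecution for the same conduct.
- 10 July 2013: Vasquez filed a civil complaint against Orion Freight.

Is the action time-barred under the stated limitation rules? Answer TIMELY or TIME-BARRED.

Accrual is governed by the date of the act, so the period began to run on 15 April 2009; the later discovery on 16 September 2011 is irrelevant under the stated rule.
4 years from 15 April 2009 is 15 April 2013.
The period was tolled for 121 days by the pending criminal prosecution (20 January 2013 to 21 May 2013), pushing the deadline to 14 August 2013.
Nothing else in the chronology tolls or restarts the period.
Vasquez filed on 10 July 2013, before the 14 August 2013 deadline, so the action is timely.

TIMELY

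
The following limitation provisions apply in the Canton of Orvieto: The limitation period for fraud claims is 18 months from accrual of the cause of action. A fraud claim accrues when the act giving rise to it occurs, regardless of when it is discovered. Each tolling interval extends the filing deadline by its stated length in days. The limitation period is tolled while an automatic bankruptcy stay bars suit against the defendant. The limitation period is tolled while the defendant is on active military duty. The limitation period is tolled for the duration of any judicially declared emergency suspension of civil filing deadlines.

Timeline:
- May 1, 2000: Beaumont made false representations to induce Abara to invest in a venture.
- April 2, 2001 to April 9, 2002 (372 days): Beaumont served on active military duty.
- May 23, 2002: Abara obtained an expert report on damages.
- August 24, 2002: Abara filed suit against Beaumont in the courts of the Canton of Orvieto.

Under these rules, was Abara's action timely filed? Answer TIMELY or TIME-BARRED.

TIMELY

The limitation period began to run on May 1, 2000.
The untolled deadline — 18 months after May 1, 2000 — is November 1, 2001.
The period was tolled for 372 days by the defendant's active military service (April 2, 2001 to April 9, 2002), pushing the deadline to November 8, 2002.
The other events in the timeline have no effect on the limitation period under the stated rules.
The August 24, 2002 filing precedes the November 8, 2002 deadline; the claim is timely.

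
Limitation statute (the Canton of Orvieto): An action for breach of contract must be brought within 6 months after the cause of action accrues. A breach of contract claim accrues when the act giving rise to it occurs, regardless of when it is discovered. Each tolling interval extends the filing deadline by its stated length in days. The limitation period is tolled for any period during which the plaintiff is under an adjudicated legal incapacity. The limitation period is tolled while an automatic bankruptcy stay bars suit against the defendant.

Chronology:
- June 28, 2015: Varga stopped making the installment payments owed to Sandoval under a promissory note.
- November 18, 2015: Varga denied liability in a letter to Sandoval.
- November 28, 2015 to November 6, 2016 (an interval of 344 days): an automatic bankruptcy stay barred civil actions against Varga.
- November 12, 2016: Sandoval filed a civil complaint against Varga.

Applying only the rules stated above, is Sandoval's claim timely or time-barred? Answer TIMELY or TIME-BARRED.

The claim accrued on June 28, 2015, when the wrongful act occurred.
Adding the 6 months base period to June 28, 2015 gives a deadline of December 28, 2015, before any tolling.
The period was tolled for 344 days by the automatic bankruptcy stay (November 28, 2015 to November 6, 2016), pushing the deadline to December 6, 2016.
The other events in the timeline have no effect on the limitation period under the stated rules.
Filing on November 12, 2016 beat the December 6, 2016 deadline — the action is timely.

TIMELY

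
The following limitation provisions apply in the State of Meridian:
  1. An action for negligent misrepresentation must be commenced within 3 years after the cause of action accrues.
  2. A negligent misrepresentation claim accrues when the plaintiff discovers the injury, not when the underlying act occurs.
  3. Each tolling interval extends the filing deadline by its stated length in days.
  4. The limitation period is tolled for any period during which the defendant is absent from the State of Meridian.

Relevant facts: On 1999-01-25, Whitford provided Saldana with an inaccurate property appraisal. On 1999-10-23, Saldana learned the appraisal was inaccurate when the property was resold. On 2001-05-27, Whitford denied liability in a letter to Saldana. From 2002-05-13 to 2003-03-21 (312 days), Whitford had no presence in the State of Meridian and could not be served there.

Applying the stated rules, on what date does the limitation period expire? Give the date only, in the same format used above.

2003-08-31

The claim did not accrue until Saldana discovered the injury on 1999-10-23; the 1999-01-25 act date does not start the clock under the stated rule.
The untolled deadline — 3 years after 1999-10-23 — is 2002-10-23.
The period was tolled for 312 days by the defendant's absence from the jurisdiction (2002-05-13 to 2003-03-21), pushing the deadline to 2003-08-31.
None of the other events listed affects the running of the period under the stated rules.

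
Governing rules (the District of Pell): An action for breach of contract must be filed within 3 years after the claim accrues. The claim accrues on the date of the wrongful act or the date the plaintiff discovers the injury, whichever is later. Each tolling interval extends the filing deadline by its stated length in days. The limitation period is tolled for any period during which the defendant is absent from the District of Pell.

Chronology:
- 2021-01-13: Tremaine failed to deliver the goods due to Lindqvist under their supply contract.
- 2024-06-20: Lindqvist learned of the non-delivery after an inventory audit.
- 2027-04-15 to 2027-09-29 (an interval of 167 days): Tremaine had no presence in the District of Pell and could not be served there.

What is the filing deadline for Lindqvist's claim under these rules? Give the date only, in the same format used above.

2027-12-04

Because discovery on 2024-06-20 post-dates the 2021-01-13 act, accrual under the later-of rule falls on 2024-06-20.
3 years from 2024-06-20 is 2027-06-20.
Because the defendant's absence from the jurisdiction ran from 2027-04-15 to 2027-09-29, the deadline is extended by 167 days to 2027-12-04.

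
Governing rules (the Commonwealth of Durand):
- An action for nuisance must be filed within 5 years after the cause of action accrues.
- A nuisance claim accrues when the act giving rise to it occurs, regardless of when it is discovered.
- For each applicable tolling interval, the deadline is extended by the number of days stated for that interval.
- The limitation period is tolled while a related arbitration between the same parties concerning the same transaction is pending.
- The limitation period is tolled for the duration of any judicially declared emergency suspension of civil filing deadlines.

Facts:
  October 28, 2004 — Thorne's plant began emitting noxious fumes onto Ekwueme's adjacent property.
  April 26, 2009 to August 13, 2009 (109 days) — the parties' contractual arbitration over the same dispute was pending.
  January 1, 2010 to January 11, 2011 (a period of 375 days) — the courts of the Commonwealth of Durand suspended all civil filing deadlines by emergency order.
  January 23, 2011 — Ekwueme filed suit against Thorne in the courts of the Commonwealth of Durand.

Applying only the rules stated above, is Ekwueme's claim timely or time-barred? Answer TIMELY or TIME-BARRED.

TIMELY

The claim accrued on October 28, 2004, when the wrongful act occurred.
5 years from October 28, 2004 is October 28, 2009.
The period was tolled for 109 days by the pending related arbitration (April 26, 2009 to August 13, 2009), pushing the deadline to February 14, 2010.
The period was tolled for 375 days by the emergency suspension of filing deadlines (January 1, 2010 to January 11, 2011), pushing the deadline to February 24, 2011.
The January 23, 2011 filing precedes the February 24, 2011 deadline; the claim is timely.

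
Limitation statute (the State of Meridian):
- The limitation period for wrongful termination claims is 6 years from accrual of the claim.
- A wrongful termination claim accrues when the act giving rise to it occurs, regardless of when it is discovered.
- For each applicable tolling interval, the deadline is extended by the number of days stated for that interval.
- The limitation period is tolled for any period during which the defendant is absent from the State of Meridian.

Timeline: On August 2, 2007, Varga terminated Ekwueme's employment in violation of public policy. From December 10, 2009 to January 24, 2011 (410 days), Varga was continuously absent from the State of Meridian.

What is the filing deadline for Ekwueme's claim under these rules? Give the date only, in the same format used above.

The claim accrued on August 2, 2007, when the wrongful act occurred.
6 years from August 2, 2007 is August 2, 2013.
Because the defendant's absence from the jurisdiction ran from December 10, 2009 to January 24, 2011, the deadline is extended by 410 days to September 16, 2014.

September 16, 2014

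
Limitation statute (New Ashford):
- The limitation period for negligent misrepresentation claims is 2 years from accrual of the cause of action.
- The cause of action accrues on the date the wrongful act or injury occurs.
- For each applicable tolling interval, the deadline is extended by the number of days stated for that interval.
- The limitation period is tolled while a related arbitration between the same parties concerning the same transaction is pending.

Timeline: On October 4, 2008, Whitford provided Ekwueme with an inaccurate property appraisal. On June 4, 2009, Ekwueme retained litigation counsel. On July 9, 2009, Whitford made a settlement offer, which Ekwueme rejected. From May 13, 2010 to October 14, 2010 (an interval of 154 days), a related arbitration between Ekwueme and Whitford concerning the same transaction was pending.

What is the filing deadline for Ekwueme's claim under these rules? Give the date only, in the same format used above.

The cause of action accrued on October 4, 2008, the date of the act.
2 years from October 4, 2008 is October 4, 2010.
The period was tolled for 154 days by the pending related arbitration (May 13, 2010 to October 14, 2010), pushing the deadline to March 7, 2011.
None of the other events listed affects the running of the period under the stated rules.

March 7, 2011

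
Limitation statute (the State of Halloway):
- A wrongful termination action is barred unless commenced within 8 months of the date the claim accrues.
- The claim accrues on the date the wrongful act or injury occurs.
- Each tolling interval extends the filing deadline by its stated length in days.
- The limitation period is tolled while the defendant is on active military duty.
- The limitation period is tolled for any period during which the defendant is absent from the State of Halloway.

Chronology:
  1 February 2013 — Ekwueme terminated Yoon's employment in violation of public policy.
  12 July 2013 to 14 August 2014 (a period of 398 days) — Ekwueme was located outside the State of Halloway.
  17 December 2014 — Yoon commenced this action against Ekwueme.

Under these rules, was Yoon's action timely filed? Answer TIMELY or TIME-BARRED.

TIME-BARRED

The limitation period began to run on 1 February 2013.
8 months from 1 February 2013 is 1 October 2013.
The defendant's absence from the jurisdiction from 12 July 2013 to 14 August 2014 tolled the period for 398 days, extending the deadline to 3 November 2014.
Yoon filed on 17 December 2014, after the 3 November 2014 deadline, so the action is time-barred.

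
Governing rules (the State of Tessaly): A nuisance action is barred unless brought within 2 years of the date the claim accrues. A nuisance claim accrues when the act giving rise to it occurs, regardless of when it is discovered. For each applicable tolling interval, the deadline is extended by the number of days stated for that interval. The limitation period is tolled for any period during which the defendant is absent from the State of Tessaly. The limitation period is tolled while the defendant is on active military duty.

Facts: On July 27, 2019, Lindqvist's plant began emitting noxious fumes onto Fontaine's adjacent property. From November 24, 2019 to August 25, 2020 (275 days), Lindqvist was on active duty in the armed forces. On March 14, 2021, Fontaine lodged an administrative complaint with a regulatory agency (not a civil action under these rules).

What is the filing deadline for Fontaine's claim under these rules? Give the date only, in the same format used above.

The limitation period began to run on July 27, 2019.
The untolled deadline — 2 years after July 27, 2019 — is July 27, 2021.
The period was tolled for 275 days by the defendant's active military service (November 24, 2019 to August 25, 2020), pushing the deadline to April 28, 2022.
Nothing else in the chronology tolls or restarts the period.

April 28, 2022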